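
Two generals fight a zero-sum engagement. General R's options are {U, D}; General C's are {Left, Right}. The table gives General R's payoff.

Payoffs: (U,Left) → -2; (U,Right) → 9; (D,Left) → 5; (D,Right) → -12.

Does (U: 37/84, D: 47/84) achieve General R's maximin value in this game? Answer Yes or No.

No

Against Left this mix gives (37/84)·(-2) + (47/84)·5 = 23/12.
Against Right this mix gives (37/84)·9 + (47/84)·(-12) = -11/4.
General C will play Right, holding General R to -11/4. Shifting weight toward the row that does better against Right would raise this floor (the equalizing mix achieves 3/4 against both Right and Left), so the proposed strategy is not optimal.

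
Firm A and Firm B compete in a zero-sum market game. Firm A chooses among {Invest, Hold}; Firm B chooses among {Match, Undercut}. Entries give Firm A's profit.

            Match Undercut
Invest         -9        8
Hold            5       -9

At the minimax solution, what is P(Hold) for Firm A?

17/31

Row minima: Invest → -9, Hold → -9; maximin = -9.
Column maxima: Match → 5, Undercut → 8; minimax = 5.
-9 ≠ 5, so there is no saddle point; optimal play is mixed.
Let Firm A play Invest with probability p. Expected payoff against Match: (-9)p + 5(1−p) = −14p + 5; against Undercut: 8p + (-9)(1−p) = 17p − 9.
Setting these equal: −14p + 5 = 17p − 9 ⇒ −31p = -14 ⇒ p = 14/31, and the value is (-14)·(14/31) + 5 = -41/31.
For Firm B: with q = P(Match), equating Invest's and Hold's payoffs gives −17q + 8 = 14q − 9 ⇒ q = 17/31.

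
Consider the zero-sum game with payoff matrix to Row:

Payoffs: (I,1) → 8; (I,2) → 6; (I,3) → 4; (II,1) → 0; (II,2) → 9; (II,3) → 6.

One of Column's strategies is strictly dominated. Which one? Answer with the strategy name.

3 holds Row's payoff strictly below 2 in every row: 4 < 6, 6 < 9.
So 2 is strictly dominated for Column.

2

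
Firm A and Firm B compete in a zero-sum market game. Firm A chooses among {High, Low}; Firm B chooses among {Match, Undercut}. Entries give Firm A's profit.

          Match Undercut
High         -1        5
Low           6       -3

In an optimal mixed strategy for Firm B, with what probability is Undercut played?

Row minima: High → -1, Low → -3; maximin = -1.
Column maxima: Match → 6, Undercut → 5; minimax = 5.
-1 ≠ 5, so there is no saddle point; optimal play is mixed.
Let Firm A play High with probability p. Expected payoff against Match: (-1)p + 6(1−p) = −7p + 6; against Undercut: 5p + (-3)(1−p) = 8p − 3.
Setting these equal: −7p + 6 = 8p − 3 ⇒ −15p = -9 ⇒ p = 3/5, and the value is (-7)·(3/5) + 6 = 9/5.
For Firm B: with q = P(Match), equating High's and Low's payoffs gives −6q + 5 = 9q − 3 ⇒ q = 8/15.

7/15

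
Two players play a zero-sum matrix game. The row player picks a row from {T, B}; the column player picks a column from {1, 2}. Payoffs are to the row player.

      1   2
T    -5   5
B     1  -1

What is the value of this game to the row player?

0

Row minima: T → -5, B → -1; maximin = -1.
Column maxima: 1 → 1, 2 → 5; minimax = 1.
-1 ≠ 1, so there is no saddle point; optimal play is mixed.
Let the row player play T with probability p. Expected payoff against 1: (-5)p + 1(1−p) = −6p + 1; against 2: 5p + (-1)(1−p) = 6p − 1.
Setting these equal: −6p + 1 = 6p − 1 ⇒ −12p = -2 ⇒ p = 1/6, and the value is (-6)·(1/6) + 1 = 0.
For the column player: with q = P(1), equating T's and B's payoffs gives −10q + 5 = 2q − 1 ⇒ q = 1/2.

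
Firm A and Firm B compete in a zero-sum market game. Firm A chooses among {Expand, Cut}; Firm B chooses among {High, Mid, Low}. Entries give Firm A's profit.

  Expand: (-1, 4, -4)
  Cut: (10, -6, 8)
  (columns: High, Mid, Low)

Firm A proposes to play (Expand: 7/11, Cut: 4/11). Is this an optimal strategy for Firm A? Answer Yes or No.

Against High this mix gives (7/11)·(-1) + (4/11)·10 = 3.
Against Mid this mix gives (7/11)·4 + (4/11)·(-6) = 4/11.
Against Low this mix gives (7/11)·(-4) + (4/11)·8 = 4/11.
All of Firm B's active replies (Mid, Low) yield 4/11, and no column does worse for Firm A. The mix makes Firm B indifferent and guarantees 4/11, so it is optimal.

Yes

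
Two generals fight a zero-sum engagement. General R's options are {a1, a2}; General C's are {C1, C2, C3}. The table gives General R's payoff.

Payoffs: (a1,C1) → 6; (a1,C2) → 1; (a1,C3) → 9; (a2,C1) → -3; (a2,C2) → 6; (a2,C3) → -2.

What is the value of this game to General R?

Row minima: a1 → 1, a2 → -3; maximin = 1.
Column maxima: C1 → 6, C2 → 6, C3 → 9; minimax = 6.
1 ≠ 6, so there is no saddle point; optimal play is mixed.
C3 is strictly dominated by C1 (it gives General R strictly more in every row), so General C never plays it.
On the remaining 2×2 (a1, a2 vs C1, C2):
Let General R play a1 with probability p. Expected payoff against C1: 6p + (-3)(1−p) = 9p − 3; against C2: 1p + 6(1−p) = −5p + 6.
Setting these equal: 9p − 3 = −5p + 6 ⇒ 14p = 9 ⇒ p = 9/14, and the value is (9)·(9/14) − 3 = 39/14.
For General C: with q = P(C1), equating a1's and a2's payoffs gives 5q + 1 = −9q + 6 ⇒ q = 5/14.

39/14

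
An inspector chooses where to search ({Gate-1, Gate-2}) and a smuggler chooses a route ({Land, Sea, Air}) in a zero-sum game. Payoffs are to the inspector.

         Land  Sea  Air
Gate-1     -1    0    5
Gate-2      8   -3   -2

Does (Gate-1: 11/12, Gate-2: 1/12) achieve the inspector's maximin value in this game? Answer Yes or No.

Against Land this mix gives (11/12)·(-1) + (1/12)·8 = -1/4.
Against Sea this mix gives (11/12)·0 + (1/12)·(-3) = -1/4.
Against Air this mix gives (11/12)·5 + (1/12)·(-2) = 53/12.
All of the smuggler's active replies (Land, Sea) yield -1/4, and no column does worse for the inspector. The mix makes the smuggler indifferent and guarantees -1/4, so it is optimal.

Yes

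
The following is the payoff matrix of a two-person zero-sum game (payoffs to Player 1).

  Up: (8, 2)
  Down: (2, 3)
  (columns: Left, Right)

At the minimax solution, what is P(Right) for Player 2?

Row minima: Up → 2, Down → 2; maximin = 2.
Column maxima: Left → 8, Right → 3; minimax = 3.
2 ≠ 3, so there is no saddle point; optimal play is mixed.
Let Player 1 play Up with probability p. Expected payoff against Left: 8p + 2(1−p) = 6p + 2; against Right: 2p + 3(1−p) = −p + 3.
Setting these equal: 6p + 2 = −p + 3 ⇒ 7p = 1 ⇒ p = 1/7, and the value is (6)·(1/7) + 2 = 20/7.
For Player 2: with q = P(Left), equating Up's and Down's payoffs gives 6q + 2 = −q + 3 ⇒ q = 1/7.

6/7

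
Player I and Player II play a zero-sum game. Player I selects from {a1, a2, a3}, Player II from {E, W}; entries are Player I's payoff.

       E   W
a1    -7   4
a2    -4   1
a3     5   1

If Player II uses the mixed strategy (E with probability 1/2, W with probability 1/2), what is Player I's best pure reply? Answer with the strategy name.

a3

Expected payoff of a1: (1/2)·(-7) + (1/2)·4 = -3/2.
Expected payoff of a2: (1/2)·(-4) + (1/2)·1 = -3/2.
Expected payoff of a3: (1/2)·5 + (1/2)·1 = 3.
The largest is 3, so Player I's best response is a3.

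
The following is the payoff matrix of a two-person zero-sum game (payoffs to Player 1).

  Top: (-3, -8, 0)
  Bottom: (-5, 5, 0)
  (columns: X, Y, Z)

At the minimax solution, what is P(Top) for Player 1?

2/3

Row minima: Top → -8, Bottom → -5; maximin = -5.
Column maxima: X → -3, Y → 5, Z → 0; minimax = -3.
-5 ≠ -3, so there is no saddle point; optimal play is mixed.
Z is strictly dominated by X (it gives Player 1 strictly more in every row), so Player 2 never plays it.
On the remaining 2×2 (Top, Bottom vs X, Y):
Let Player 1 play Top with probability p. Expected payoff against X: (-3)p + (-5)(1−p) = 2p − 5; against Y: (-8)p + 5(1−p) = −13p + 5.
Setting these equal: 2p − 5 = −13p + 5 ⇒ 15p = 10 ⇒ p = 2/3, and the value is (2)·(2/3) − 5 = -11/3.
For Player 2: with q = P(X), equating Top's and Bottom's payoffs gives 5q − 8 = −10q + 5 ⇒ q = 13/15.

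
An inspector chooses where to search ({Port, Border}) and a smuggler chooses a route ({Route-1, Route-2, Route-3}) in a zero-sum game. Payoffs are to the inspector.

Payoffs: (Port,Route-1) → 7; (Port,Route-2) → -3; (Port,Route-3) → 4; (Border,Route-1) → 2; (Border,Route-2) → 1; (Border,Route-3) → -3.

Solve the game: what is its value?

Row minima: Port → -3, Border → -3; maximin = -3.
Column maxima: Route-1 → 7, Route-2 → 1, Route-3 → 4; minimax = 1.
-3 ≠ 1, so there is no saddle point; optimal play is mixed.
Route-1 is strictly dominated by Route-2 (it gives the inspector strictly more in every row), so the smuggler never plays it.
On the remaining 2×2 (Port, Border vs Route-2, Route-3):
Let the inspector play Port with probability p. Expected payoff against Route-2: (-3)p + 1(1−p) = −4p + 1; against Route-3: 4p + (-3)(1−p) = 7p − 3.
Setting these equal: −4p + 1 = 7p − 3 ⇒ −11p = -4 ⇒ p = 4/11, and the value is (-4)·(4/11) + 1 = -5/11.
For the smuggler: with q = P(Route-2), equating Port's and Border's payoffs gives −7q + 4 = 4q − 3 ⇒ q = 7/11.

-5/11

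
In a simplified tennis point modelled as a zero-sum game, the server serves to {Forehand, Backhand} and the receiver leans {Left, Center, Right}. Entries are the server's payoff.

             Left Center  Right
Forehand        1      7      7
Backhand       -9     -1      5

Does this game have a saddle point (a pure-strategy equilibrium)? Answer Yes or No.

Row minima: Forehand → 1, Backhand → -9; maximin = 1.
Column maxima: Left → 1, Center → 7, Right → 7; minimax = 1.
maximin = minimax = 1, so a saddle point exists.

Yes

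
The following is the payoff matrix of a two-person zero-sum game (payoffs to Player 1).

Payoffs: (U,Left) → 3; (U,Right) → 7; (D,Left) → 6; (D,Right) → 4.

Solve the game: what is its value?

5

Row minima: U → 3, D → 4; maximin = 4.
Column maxima: Left → 6, Right → 7; minimax = 6.
4 ≠ 6, so there is no saddle point; optimal play is mixed.
Let Player 1 play U with probability p. Expected payoff against Left: 3p + 6(1−p) = −3p + 6; against Right: 7p + 4(1−p) = 3p + 4.
Setting these equal: −3p + 6 = 3p + 4 ⇒ −6p = -2 ⇒ p = 1/3, and the value is (-3)·(1/3) + 6 = 5.
For Player 2: with q = P(Left), equating U's and D's payoffs gives −4q + 7 = 2q + 4 ⇒ q = 1/2.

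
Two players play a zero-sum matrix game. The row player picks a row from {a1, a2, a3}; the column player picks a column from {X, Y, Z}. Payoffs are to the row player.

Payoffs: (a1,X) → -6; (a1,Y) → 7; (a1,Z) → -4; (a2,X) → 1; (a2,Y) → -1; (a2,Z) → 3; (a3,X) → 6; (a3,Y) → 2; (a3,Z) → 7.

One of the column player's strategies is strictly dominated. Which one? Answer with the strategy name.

X holds the row player's payoff strictly below Z in every row: -6 < -4, 1 < 3, 6 < 7.
So Z is strictly dominated for the column player.

Z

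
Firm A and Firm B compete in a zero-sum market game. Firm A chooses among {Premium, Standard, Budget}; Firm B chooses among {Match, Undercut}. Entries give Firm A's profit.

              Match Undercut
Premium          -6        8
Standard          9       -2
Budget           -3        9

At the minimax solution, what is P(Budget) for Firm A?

Row minima: Premium → -6, Standard → -2, Budget → -3; maximin = -2.
Column maxima: Match → 9, Undercut → 9; minimax = 9.
-2 ≠ 9, so there is no saddle point; optimal play is mixed.
Premium is strictly dominated by Budget, so Firm A never plays it.
On the remaining 2×2 (Standard, Budget vs Match, Undercut):
Let Firm A play Standard with probability p. Expected payoff against Match: 9p + (-3)(1−p) = 12p − 3; against Undercut: (-2)p + 9(1−p) = −11p + 9.
Setting these equal: 12p − 3 = −11p + 9 ⇒ 23p = 12 ⇒ p = 12/23, and the value is (12)·(12/23) − 3 = 75/23.
For Firm B: with q = P(Match), equating Standard's and Budget's payoffs gives 11q − 2 = −12q + 9 ⇒ q = 11/23.

11/23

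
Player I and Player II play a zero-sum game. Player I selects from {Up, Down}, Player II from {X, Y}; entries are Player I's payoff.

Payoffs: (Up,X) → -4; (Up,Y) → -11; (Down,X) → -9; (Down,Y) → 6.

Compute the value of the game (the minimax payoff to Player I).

Row minima: Up → -11, Down → -9; maximin = -9.
Column maxima: X → -4, Y → 6; minimax = -4.
-9 ≠ -4, so there is no saddle point; optimal play is mixed.
Let Player I play Up with probability p. Expected payoff against X: (-4)p + (-9)(1−p) = 5p − 9; against Y: (-11)p + 6(1−p) = −17p + 6.
Setting these equal: 5p − 9 = −17p + 6 ⇒ 22p = 15 ⇒ p = 15/22, and the value is (5)·(15/22) − 9 = -123/22.
For Player II: with q = P(X), equating Up's and Down's payoffs gives 7q − 11 = −15q + 6 ⇒ q = 17/22.

-123/22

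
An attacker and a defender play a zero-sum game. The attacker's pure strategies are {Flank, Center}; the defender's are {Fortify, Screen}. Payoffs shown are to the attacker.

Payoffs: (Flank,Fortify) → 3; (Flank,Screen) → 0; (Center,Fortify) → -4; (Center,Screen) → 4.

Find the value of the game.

Row minima: Flank → 0, Center → -4; maximin = 0.
Column maxima: Fortify → 3, Screen → 4; minimax = 3.
0 ≠ 3, so there is no saddle point; optimal play is mixed.
Let the attacker play Flank with probability p. Expected payoff against Fortify: 3p + (-4)(1−p) = 7p − 4; against Screen: 0p + 4(1−p) = −4p + 4.
Setting these equal: 7p − 4 = −4p + 4 ⇒ 11p = 8 ⇒ p = 8/11, and the value is (7)·(8/11) − 4 = 12/11.
For the defender: with q = P(Fortify), equating Flank's and Center's payoffs gives 3q = −8q + 4 ⇒ q = 4/11.

12/11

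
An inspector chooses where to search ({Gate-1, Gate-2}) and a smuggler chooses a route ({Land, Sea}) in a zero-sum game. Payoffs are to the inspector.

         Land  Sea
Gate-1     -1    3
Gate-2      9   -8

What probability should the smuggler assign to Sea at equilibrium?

10/21

Row minima: Gate-1 → -1, Gate-2 → -8; maximin = -1.
Column maxima: Land → 9, Sea → 3; minimax = 3.
-1 ≠ 3, so there is no saddle point; optimal play is mixed.
Let the inspector play Gate-1 with probability p. Expected payoff against Land: (-1)p + 9(1−p) = −10p + 9; against Sea: 3p + (-8)(1−p) = 11p − 8.
Setting these equal: −10p + 9 = 11p − 8 ⇒ −21p = -17 ⇒ p = 17/21, and the value is (-10)·(17/21) + 9 = 19/21.
For the smuggler: with q = P(Land), equating Gate-1's and Gate-2's payoffs gives −4q + 3 = 17q − 8 ⇒ q = 11/21.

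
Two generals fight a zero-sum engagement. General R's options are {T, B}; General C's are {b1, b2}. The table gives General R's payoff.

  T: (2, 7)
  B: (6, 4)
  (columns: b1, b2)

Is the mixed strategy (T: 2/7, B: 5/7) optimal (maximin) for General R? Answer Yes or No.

Yes

Against b1 this mix gives (2/7)·2 + (5/7)·6 = 34/7.
Against b2 this mix gives (2/7)·7 + (5/7)·4 = 34/7.
All of General C's active replies (b1, b2) yield 34/7, and no column does worse for General R. The mix makes General C indifferent and guarantees 34/7, so it is optimal.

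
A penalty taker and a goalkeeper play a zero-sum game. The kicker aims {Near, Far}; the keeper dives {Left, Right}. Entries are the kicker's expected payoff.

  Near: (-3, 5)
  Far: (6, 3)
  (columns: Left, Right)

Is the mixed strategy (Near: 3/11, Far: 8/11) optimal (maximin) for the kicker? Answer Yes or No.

Against Left this mix gives (3/11)·(-3) + (8/11)·6 = 39/11.
Against Right this mix gives (3/11)·5 + (8/11)·3 = 39/11.
All of the keeper's active replies (Left, Right) yield 39/11, and no column does worse for the kicker. The mix makes the keeper indifferent and guarantees 39/11, so it is optimal.

Yes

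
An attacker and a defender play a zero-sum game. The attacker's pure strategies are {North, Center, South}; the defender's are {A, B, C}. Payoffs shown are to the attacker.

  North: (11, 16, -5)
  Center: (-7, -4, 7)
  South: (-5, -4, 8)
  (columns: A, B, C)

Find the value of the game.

63/29

Row minima: North → -5, Center → -7, South → -5; maximin = -5.
Column maxima: A → 11, B → 16, C → 8; minimax = 8.
-5 ≠ 8, so there is no saddle point; optimal play is mixed.
B is strictly dominated by A (it gives the attacker strictly more in every row), so the defender never plays it.
With B eliminated, Center is strictly dominated by South (South gives the attacker strictly more in every remaining column), so the attacker never plays it.
On the remaining 2×2 (North, South vs A, C):
Let the attacker play North with probability p. Expected payoff against A: 11p + (-5)(1−p) = 16p − 5; against C: (-5)p + 8(1−p) = −13p + 8.
Setting these equal: 16p − 5 = −13p + 8 ⇒ 29p = 13 ⇒ p = 13/29, and the value is (16)·(13/29) − 5 = 63/29.
For the defender: with q = P(A), equating North's and South's payoffs gives 16q − 5 = −13q + 8 ⇒ q = 13/29.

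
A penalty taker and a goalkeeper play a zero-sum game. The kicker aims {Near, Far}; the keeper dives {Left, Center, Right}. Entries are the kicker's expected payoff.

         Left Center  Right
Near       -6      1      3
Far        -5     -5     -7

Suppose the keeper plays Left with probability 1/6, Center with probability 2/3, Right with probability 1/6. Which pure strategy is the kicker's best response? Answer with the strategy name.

Near

Expected payoff of Near: (1/6)·(-6) + (2/3)·1 + (1/6)·3 = 1/6.
Expected payoff of Far: (1/6)·(-5) + (2/3)·(-5) + (1/6)·(-7) = -16/3.
The largest is 1/6, so the kicker's best response is Near.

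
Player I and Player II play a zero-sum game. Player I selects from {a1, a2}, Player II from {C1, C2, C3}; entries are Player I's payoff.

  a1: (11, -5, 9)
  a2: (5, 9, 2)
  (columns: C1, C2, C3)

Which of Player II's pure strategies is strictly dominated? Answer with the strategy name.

C3 holds Player I's payoff strictly below C1 in every row: 9 < 11, 2 < 5.
So C1 is strictly dominated for Player II.

C1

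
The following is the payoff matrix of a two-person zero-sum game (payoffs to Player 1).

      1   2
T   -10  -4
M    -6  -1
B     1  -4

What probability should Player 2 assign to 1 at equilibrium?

Row minima: T → -10, M → -6, B → -4; maximin = -4.
Column maxima: 1 → 1, 2 → -1; minimax = -1.
-4 ≠ -1, so there is no saddle point; optimal play is mixed.
T is strictly dominated by M, so Player 1 never plays it.
On the remaining 2×2 (M, B vs 1, 2):
Let Player 1 play M with probability p. Expected payoff against 1: (-6)p + 1(1−p) = −7p + 1; against 2: (-1)p + (-4)(1−p) = 3p − 4.
Setting these equal: −7p + 1 = 3p − 4 ⇒ −10p = -5 ⇒ p = 1/2, and the value is (-7)·(1/2) + 1 = -5/2.
For Player 2: with q = P(1), equating M's and B's payoffs gives −5q − 1 = 5q − 4 ⇒ q = 3/10.

3/10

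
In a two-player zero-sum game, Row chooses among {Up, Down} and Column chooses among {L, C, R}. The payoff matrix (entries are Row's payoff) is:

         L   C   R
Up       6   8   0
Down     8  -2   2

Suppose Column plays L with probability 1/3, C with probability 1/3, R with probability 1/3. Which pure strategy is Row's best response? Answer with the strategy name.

Expected payoff of Up: (1/3)·6 + (1/3)·8 + (1/3)·0 = 14/3.
Expected payoff of Down: (1/3)·8 + (1/3)·(-2) + (1/3)·2 = 8/3.
The largest is 14/3, so Row's best response is Up.

Up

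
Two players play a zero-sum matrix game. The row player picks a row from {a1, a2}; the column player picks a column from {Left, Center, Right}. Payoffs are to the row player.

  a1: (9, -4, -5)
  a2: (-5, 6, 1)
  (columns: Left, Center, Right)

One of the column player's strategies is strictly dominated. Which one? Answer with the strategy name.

Center

Right holds the row player's payoff strictly below Center in every row: -5 < -4, 1 < 6.
So Center is strictly dominated for the column player.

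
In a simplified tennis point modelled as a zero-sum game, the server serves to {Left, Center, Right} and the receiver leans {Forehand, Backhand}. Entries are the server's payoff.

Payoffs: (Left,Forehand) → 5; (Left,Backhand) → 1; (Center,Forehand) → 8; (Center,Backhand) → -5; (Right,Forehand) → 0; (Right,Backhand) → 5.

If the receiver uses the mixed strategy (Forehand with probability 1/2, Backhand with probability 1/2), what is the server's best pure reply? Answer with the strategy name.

Expected payoff of Left: (1/2)·5 + (1/2)·1 = 3.
Expected payoff of Center: (1/2)·8 + (1/2)·(-5) = 3/2.
Expected payoff of Right: (1/2)·0 + (1/2)·5 = 5/2.
The largest is 3, so the server's best response is Left.

Left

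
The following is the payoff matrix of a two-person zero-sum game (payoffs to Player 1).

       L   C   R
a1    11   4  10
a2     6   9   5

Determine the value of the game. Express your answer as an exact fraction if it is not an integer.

Row minima: a1 → 4, a2 → 5; maximin = 5.
Column maxima: L → 11, C → 9, R → 10; minimax = 9.
5 ≠ 9, so there is no saddle point; optimal play is mixed.
L is strictly dominated by R (it gives Player 1 strictly more in every row), so Player 2 never plays it.
On the remaining 2×2 (a1, a2 vs C, R):
Let Player 1 play a1 with probability p. Expected payoff against C: 4p + 9(1−p) = −5p + 9; against R: 10p + 5(1−p) = 5p + 5.
Setting these equal: −5p + 9 = 5p + 5 ⇒ −10p = -4 ⇒ p = 2/5, and the value is (-5)·(2/5) + 9 = 7.
For Player 2: with q = P(C), equating a1's and a2's payoffs gives −6q + 10 = 4q + 5 ⇒ q = 1/2.

7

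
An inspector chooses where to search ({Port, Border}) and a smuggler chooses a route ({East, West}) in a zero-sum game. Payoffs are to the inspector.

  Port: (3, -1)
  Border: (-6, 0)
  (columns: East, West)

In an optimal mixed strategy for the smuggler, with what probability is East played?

Row minima: Port → -1, Border → -6; maximin = -1.
Column maxima: East → 3, West → 0; minimax = 0.
-1 ≠ 0, so there is no saddle point; optimal play is mixed.
Let the inspector play Port with probability p. Expected payoff against East: 3p + (-6)(1−p) = 9p − 6; against West: (-1)p + 0(1−p) = −p.
Setting these equal: 9p − 6 = −p ⇒ 10p = 6 ⇒ p = 3/5, and the value is (9)·(3/5) − 6 = -3/5.
For the smuggler: with q = P(East), equating Port's and Border's payoffs gives 4q − 1 = −6q ⇒ q = 1/10.

1/10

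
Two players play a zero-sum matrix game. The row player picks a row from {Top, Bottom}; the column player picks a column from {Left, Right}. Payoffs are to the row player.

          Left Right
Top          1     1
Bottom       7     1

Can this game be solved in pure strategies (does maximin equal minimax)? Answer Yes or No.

Row minima: Top → 1, Bottom → 1; maximin = 1.
Column maxima: Left → 7, Right → 1; minimax = 1.
maximin = minimax = 1, so a saddle point exists.

Yes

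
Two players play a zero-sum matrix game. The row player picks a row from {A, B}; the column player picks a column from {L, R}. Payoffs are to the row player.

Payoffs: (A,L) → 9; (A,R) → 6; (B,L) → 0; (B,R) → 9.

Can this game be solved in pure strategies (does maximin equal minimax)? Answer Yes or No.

Row minima: A → 6, B → 0; maximin = 6.
Column maxima: L → 9, R → 9; minimax = 9.
6 ≠ 9, so no pure-strategy equilibrium exists.

No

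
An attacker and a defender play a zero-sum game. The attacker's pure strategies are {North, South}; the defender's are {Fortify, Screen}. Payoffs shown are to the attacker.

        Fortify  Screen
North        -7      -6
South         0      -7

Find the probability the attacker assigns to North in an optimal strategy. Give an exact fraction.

7/8

Row minima: North → -7, South → -7; maximin = -7.
Column maxima: Fortify → 0, Screen → -6; minimax = -6.
-7 ≠ -6, so there is no saddle point; optimal play is mixed.
Let the attacker play North with probability p. Expected payoff against Fortify: (-7)p + 0(1−p) = −7p; against Screen: (-6)p + (-7)(1−p) = p − 7.
Setting these equal: −7p = p − 7 ⇒ −8p = -7 ⇒ p = 7/8, and the value is (-7)·(7/8) = -49/8.
For the defender: with q = P(Fortify), equating North's and South's payoffs gives −q − 6 = 7q − 7 ⇒ q = 1/8.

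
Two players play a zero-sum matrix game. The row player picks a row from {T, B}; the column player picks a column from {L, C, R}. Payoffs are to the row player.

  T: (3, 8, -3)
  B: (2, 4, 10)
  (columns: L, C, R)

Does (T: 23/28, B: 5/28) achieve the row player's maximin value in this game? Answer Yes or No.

No

Against L this mix gives (23/28)·3 + (5/28)·2 = 79/28.
Against C this mix gives (23/28)·8 + (5/28)·4 = 51/7.
Against R this mix gives (23/28)·(-3) + (5/28)·10 = -19/28.
The column player will play R, holding the row player to -19/28. Shifting weight toward the row that does better against R would raise this floor (the equalizing mix achieves 18/7 against both R and L), so the proposed strategy is not optimal.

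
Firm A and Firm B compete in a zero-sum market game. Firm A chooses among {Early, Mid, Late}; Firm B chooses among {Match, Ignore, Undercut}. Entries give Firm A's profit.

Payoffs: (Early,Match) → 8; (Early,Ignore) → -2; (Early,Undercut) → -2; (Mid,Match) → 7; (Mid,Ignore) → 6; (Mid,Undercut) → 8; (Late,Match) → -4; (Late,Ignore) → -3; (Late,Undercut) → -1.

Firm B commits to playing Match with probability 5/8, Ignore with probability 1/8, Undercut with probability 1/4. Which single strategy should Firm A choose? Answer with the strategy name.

Mid

Expected payoff of Early: (5/8)·8 + (1/8)·(-2) + (1/4)·(-2) = 17/4.
Expected payoff of Mid: (5/8)·7 + (1/8)·6 + (1/4)·8 = 57/8.
Expected payoff of Late: (5/8)·(-4) + (1/8)·(-3) + (1/4)·(-1) = -25/8.
The largest is 57/8, so Firm A's best response is Mid.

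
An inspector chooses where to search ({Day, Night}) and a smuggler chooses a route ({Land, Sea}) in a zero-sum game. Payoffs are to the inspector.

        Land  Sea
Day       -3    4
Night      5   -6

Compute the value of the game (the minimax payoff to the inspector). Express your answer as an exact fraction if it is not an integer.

1/9

Row minima: Day → -3, Night → -6; maximin = -3.
Column maxima: Land → 5, Sea → 4; minimax = 4.
-3 ≠ 4, so there is no saddle point; optimal play is mixed.
Let the inspector play Day with probability p. Expected payoff against Land: (-3)p + 5(1−p) = −8p + 5; against Sea: 4p + (-6)(1−p) = 10p − 6.
Setting these equal: −8p + 5 = 10p − 6 ⇒ −18p = -11 ⇒ p = 11/18, and the value is (-8)·(11/18) + 5 = 1/9.
For the smuggler: with q = P(Land), equating Day's and Night's payoffs gives −7q + 4 = 11q − 6 ⇒ q = 5/9.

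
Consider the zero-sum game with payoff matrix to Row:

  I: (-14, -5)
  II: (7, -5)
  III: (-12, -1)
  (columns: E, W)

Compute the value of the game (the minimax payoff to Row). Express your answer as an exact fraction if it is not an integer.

Row minima: I → -14, II → -5, III → -12; maximin = -5.
Column maxima: E → 7, W → -1; minimax = -1.
-5 ≠ -1, so there is no saddle point; optimal play is mixed.
I is strictly dominated by III, so Row never plays it.
On the remaining 2×2 (II, III vs E, W):
Let Row play II with probability p. Expected payoff against E: 7p + (-12)(1−p) = 19p − 12; against W: (-5)p + (-1)(1−p) = −4p − 1.
Setting these equal: 19p − 12 = −4p − 1 ⇒ 23p = 11 ⇒ p = 11/23, and the value is (19)·(11/23) − 12 = -67/23.
For Column: with q = P(E), equating II's and III's payoffs gives 12q − 5 = −11q − 1 ⇒ q = 4/23.

-67/23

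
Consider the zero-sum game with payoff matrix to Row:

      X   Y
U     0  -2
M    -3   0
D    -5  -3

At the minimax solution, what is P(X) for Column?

2/5

Row minima: U → -2, M → -3, D → -5; maximin = -2.
Column maxima: X → 0, Y → 0; minimax = 0.
-2 ≠ 0, so there is no saddle point; optimal play is mixed.
D is strictly dominated by U, so Row never plays it.
On the remaining 2×2 (U, M vs X, Y):
Let Row play U with probability p. Expected payoff against X: 0p + (-3)(1−p) = 3p − 3; against Y: (-2)p + 0(1−p) = −2p.
Setting these equal: 3p − 3 = −2p ⇒ 5p = 3 ⇒ p = 3/5, and the value is (3)·(3/5) − 3 = -6/5.
For Column: with q = P(X), equating U's and M's payoffs gives 2q − 2 = −3q ⇒ q = 2/5.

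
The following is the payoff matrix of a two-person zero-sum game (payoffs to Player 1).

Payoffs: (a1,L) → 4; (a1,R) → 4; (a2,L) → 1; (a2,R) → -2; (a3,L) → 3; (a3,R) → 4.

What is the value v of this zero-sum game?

Row minima: a1 → 4, a2 → -2, a3 → 3; maximin = 4.
Column maxima: L → 4, R → 4; minimax = 4.
Since maximin = minimax = 4, there is a saddle point and the value is 4.

4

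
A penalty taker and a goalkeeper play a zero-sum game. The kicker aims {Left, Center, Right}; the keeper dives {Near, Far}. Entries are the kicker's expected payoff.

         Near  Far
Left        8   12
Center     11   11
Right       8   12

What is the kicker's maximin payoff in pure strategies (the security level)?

11

Row minima: Left → 8, Center → 11, Right → 8.
The best of these is 11.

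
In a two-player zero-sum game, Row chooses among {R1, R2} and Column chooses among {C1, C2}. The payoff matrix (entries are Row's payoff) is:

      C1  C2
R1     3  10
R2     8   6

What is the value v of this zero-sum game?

62/9

Row minima: R1 → 3, R2 → 6; maximin = 6.
Column maxima: C1 → 8, C2 → 10; minimax = 8.
6 ≠ 8, so there is no saddle point; optimal play is mixed.
Let Row play R1 with probability p. Expected payoff against C1: 3p + 8(1−p) = −5p + 8; against C2: 10p + 6(1−p) = 4p + 6.
Setting these equal: −5p + 8 = 4p + 6 ⇒ −9p = -2 ⇒ p = 2/9, and the value is (-5)·(2/9) + 8 = 62/9.
For Column: with q = P(C1), equating R1's and R2's payoffs gives −7q + 10 = 2q + 6 ⇒ q = 4/9.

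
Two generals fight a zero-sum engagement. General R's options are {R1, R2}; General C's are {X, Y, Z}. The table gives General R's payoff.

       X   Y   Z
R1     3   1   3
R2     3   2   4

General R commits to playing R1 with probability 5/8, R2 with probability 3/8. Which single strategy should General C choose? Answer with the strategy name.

Y

If General C plays X, General R's expected payoff is (5/8)·3 + (3/8)·3 = 3.
If General C plays Y, General R's expected payoff is (5/8)·1 + (3/8)·2 = 11/8.
If General C plays Z, General R's expected payoff is (5/8)·3 + (3/8)·4 = 27/8.
General C minimizes General R's payoff; the smallest is 11/8, so the best response is Y.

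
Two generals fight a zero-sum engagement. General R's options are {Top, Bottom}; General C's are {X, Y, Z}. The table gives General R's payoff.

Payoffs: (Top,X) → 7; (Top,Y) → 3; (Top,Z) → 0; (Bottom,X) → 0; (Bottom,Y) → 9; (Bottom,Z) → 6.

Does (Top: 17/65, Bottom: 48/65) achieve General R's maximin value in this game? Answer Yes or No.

Against X this mix gives (17/65)·7 + (48/65)·0 = 119/65.
Against Y this mix gives (17/65)·3 + (48/65)·9 = 483/65.
Against Z this mix gives (17/65)·0 + (48/65)·6 = 288/65.
General C will play X, holding General R to 119/65. Shifting weight toward the row that does better against X would raise this floor (the equalizing mix achieves 42/13 against both X and Z), so the proposed strategy is not optimal.

No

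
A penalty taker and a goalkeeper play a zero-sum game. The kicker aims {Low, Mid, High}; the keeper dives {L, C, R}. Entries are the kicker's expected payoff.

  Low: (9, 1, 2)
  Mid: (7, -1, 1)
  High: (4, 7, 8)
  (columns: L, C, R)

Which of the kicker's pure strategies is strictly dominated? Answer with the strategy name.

Mid

Low gives a strictly higher payoff than Mid against every column: 9 > 7, 1 > -1, 2 > 1.
So Mid is strictly dominated and the kicker never plays it.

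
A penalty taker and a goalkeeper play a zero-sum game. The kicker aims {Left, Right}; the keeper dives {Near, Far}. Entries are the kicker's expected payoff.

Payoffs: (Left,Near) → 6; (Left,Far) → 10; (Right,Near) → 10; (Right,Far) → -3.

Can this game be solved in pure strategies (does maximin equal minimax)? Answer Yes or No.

No

Row minima: Left → 6, Right → -3; maximin = 6.
Column maxima: Near → 10, Far → 10; minimax = 10.
6 ≠ 10, so no pure-strategy equilibrium exists.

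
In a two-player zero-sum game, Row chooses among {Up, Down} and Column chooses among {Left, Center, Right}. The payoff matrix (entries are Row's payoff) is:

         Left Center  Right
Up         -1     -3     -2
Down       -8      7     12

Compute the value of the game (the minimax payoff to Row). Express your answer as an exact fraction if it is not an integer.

Row minima: Up → -3, Down → -8; maximin = -3.
Column maxima: Left → -1, Center → 7, Right → 12; minimax = -1.
-3 ≠ -1, so there is no saddle point; optimal play is mixed.
Right is strictly dominated by Center (it gives Row strictly more in every row), so Column never plays it.
On the remaining 2×2 (Up, Down vs Left, Center):
Let Row play Up with probability p. Expected payoff against Left: (-1)p + (-8)(1−p) = 7p − 8; against Center: (-3)p + 7(1−p) = −10p + 7.
Setting these equal: 7p − 8 = −10p + 7 ⇒ 17p = 15 ⇒ p = 15/17, and the value is (7)·(15/17) − 8 = -31/17.
For Column: with q = P(Left), equating Up's and Down's payoffs gives 2q − 3 = −15q + 7 ⇒ q = 10/17.

-31/17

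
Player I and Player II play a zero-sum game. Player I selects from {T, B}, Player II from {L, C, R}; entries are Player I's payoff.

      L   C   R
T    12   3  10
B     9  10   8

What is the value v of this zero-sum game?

76/9

Row minima: T → 3, B → 8; maximin = 8.
Column maxima: L → 12, C → 10, R → 10; minimax = 10.
8 ≠ 10, so there is no saddle point; optimal play is mixed.
L is strictly dominated by R (it gives Player I strictly more in every row), so Player II never plays it.
On the remaining 2×2 (T, B vs C, R):
Let Player I play T with probability p. Expected payoff against C: 3p + 10(1−p) = −7p + 10; against R: 10p + 8(1−p) = 2p + 8.
Setting these equal: −7p + 10 = 2p + 8 ⇒ −9p = -2 ⇒ p = 2/9, and the value is (-7)·(2/9) + 10 = 76/9.
For Player II: with q = P(C), equating T's and B's payoffs gives −7q + 10 = 2q + 8 ⇒ q = 2/9.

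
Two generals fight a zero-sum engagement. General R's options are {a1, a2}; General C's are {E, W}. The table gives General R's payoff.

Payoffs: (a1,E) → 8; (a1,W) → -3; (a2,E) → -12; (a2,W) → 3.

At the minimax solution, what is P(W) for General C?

Row minima: a1 → -3, a2 → -12; maximin = -3.
Column maxima: E → 8, W → 3; minimax = 3.
-3 ≠ 3, so there is no saddle point; optimal play is mixed.
Let General R play a1 with probability p. Expected payoff against E: 8p + (-12)(1−p) = 20p − 12; against W: (-3)p + 3(1−p) = −6p + 3.
Setting these equal: 20p − 12 = −6p + 3 ⇒ 26p = 15 ⇒ p = 15/26, and the value is (20)·(15/26) − 12 = -6/13.
For General C: with q = P(E), equating a1's and a2's payoffs gives 11q − 3 = −15q + 3 ⇒ q = 3/13.

10/13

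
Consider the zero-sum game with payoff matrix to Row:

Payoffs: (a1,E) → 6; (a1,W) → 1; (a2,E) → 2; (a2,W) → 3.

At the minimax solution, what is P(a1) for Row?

Row minima: a1 → 1, a2 → 2; maximin = 2.
Column maxima: E → 6, W → 3; minimax = 3.
2 ≠ 3, so there is no saddle point; optimal play is mixed.
Let Row play a1 with probability p. Expected payoff against E: 6p + 2(1−p) = 4p + 2; against W: 1p + 3(1−p) = −2p + 3.
Setting these equal: 4p + 2 = −2p + 3 ⇒ 6p = 1 ⇒ p = 1/6, and the value is (4)·(1/6) + 2 = 8/3.
For Column: with q = P(E), equating a1's and a2's payoffs gives 5q + 1 = −q + 3 ⇒ q = 1/3.

1/6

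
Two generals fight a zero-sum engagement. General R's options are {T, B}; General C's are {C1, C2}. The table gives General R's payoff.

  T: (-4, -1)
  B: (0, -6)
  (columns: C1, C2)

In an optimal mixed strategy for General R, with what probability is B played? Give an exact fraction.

1/3

Row minima: T → -4, B → -6; maximin = -4.
Column maxima: C1 → 0, C2 → -1; minimax = -1.
-4 ≠ -1, so there is no saddle point; optimal play is mixed.
Let General R play T with probability p. Expected payoff against C1: (-4)p + 0(1−p) = −4p; against C2: (-1)p + (-6)(1−p) = 5p − 6.
Setting these equal: −4p = 5p − 6 ⇒ −9p = -6 ⇒ p = 2/3, and the value is (-4)·(2/3) = -8/3.
For General C: with q = P(C1), equating T's and B's payoffs gives −3q − 1 = 6q − 6 ⇒ q = 5/9.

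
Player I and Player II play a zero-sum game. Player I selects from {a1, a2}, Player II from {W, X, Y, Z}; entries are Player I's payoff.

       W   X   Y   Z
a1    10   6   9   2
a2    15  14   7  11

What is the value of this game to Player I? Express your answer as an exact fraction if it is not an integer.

85/11

Row minima: a1 → 2, a2 → 7; maximin = 7.
Column maxima: W → 15, X → 14, Y → 9, Z → 11; minimax = 9.
7 ≠ 9, so there is no saddle point; optimal play is mixed.
W is strictly dominated by X (it gives Player I strictly more in every row), so Player II never plays it.
X is strictly dominated by Z (it gives Player I strictly more in every row), so Player II never plays it.
On the remaining 2×2 (a1, a2 vs Y, Z):
Let Player I play a1 with probability p. Expected payoff against Y: 9p + 7(1−p) = 2p + 7; against Z: 2p + 11(1−p) = −9p + 11.
Setting these equal: 2p + 7 = −9p + 11 ⇒ 11p = 4 ⇒ p = 4/11, and the value is (2)·(4/11) + 7 = 85/11.
For Player II: with q = P(Y), equating a1's and a2's payoffs gives 7q + 2 = −4q + 11 ⇒ q = 9/11.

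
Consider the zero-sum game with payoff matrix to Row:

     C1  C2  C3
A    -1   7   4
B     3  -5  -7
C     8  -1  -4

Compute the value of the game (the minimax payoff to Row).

28/17

Row minima: A → -1, B → -7, C → -4; maximin = -1.
Column maxima: C1 → 8, C2 → 7, C3 → 4; minimax = 4.
-1 ≠ 4, so there is no saddle point; optimal play is mixed.
B is strictly dominated by C, so Row never plays it.
C2 is strictly dominated by C3 (it gives Row strictly more in every row), so Column never plays it.
On the remaining 2×2 (A, C vs C1, C3):
Let Row play A with probability p. Expected payoff against C1: (-1)p + 8(1−p) = −9p + 8; against C3: 4p + (-4)(1−p) = 8p − 4.
Setting these equal: −9p + 8 = 8p − 4 ⇒ −17p = -12 ⇒ p = 12/17, and the value is (-9)·(12/17) + 8 = 28/17.
For Column: with q = P(C1), equating A's and C's payoffs gives −5q + 4 = 12q − 4 ⇒ q = 8/17.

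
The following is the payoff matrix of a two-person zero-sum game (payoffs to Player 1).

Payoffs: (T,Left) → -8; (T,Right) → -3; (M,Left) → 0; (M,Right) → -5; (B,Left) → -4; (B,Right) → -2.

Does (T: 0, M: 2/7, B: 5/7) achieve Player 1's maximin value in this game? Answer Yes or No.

Yes

Against Left this mix gives (2/7)·0 + (5/7)·(-4) = -20/7.
Against Right this mix gives (2/7)·(-5) + (5/7)·(-2) = -20/7.
All of Player 2's active replies (Left, Right) yield -20/7, and no column does worse for Player 1. The mix makes Player 2 indifferent and guarantees -20/7, so it is optimal.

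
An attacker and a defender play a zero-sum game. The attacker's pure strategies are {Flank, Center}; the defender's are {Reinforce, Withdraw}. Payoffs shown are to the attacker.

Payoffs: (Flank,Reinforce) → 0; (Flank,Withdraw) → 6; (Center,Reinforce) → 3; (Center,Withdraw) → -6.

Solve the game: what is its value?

6/5

Row minima: Flank → 0, Center → -6; maximin = 0.
Column maxima: Reinforce → 3, Withdraw → 6; minimax = 3.
0 ≠ 3, so there is no saddle point; optimal play is mixed.
Let the attacker play Flank with probability p. Expected payoff against Reinforce: 0p + 3(1−p) = −3p + 3; against Withdraw: 6p + (-6)(1−p) = 12p − 6.
Setting these equal: −3p + 3 = 12p − 6 ⇒ −15p = -9 ⇒ p = 3/5, and the value is (-3)·(3/5) + 3 = 6/5.
For the defender: with q = P(Reinforce), equating Flank's and Center's payoffs gives −6q + 6 = 9q − 6 ⇒ q = 4/5.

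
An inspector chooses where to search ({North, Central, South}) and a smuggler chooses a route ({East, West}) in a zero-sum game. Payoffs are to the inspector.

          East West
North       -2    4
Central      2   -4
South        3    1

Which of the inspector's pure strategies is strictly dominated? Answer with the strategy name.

Central

South gives a strictly higher payoff than Central against every column: 3 > 2, 1 > -4.
So Central is strictly dominated and the inspector never plays it.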